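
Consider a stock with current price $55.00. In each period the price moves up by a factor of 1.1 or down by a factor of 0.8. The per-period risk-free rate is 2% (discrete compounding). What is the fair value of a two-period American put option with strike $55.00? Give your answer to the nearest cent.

$4.12

Risk-neutral probability p = (1 + 0.02 − 0.8)/(1.1 − 0.8) = 0.2200/0.3000 = 0.7333
Terminal stock prices: S_uu = 66.55, S_ud = 48.4, S_dd = 35.2
Terminal payoffs (K − S): max(-11.55, 0) = 0, max(6.6, 0) = 6.6, max(19.8, 0) = 19.8
Node u (S = 60.5): continuation = 1/1.02·[0.7333·0.0000 + 0.2667·6.6000] = 1.7255; exercise value = 0.0000 ≤ continuation, so V_u = 1.7255
Node d (S = 44): continuation = 1/1.02·[0.7333·6.6000 + 0.2667·19.8000] = 9.9216; exercise value = 11.0000 > continuation, so V_d = 11.0000 (exercise)
Node 0 (S = 55): continuation = 1/1.02·[0.7333·1.7255 + 0.2667·11.0000] = 4.1164; exercise value = 0.0000 ≤ continuation, so V_0 = 4.1164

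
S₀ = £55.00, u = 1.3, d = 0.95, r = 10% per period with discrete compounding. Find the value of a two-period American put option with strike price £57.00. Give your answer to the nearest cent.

£2.47

Risk-neutral probability p = (1 + 0.1 − 0.95)/(1.3 − 0.95) = 0.1500/0.3500 = 0.4286
Terminal stock prices: S_uu = 92.95, S_ud = 67.92, S_dd = 49.64
Terminal payoffs (K − S): max(-35.95, 0) = 0, max(-10.92, 0) = 0, max(7.363, 0) = 7.363
Node u (S = 71.5): continuation = 1/1.1·[0.4286·0.0000 + 0.5714·0.0000] = 0.0000; exercise value = 0.0000 ≤ continuation, so V_u = 0.0000
Node d (S = 52.25): continuation = 1/1.1·[0.4286·0.0000 + 0.5714·7.3625] = 3.8247; exercise value = 4.7500 > continuation, so V_d = 4.7500 (exercise)
Node 0 (S = 55): continuation = 1/1.1·[0.4286·0.0000 + 0.5714·4.7500] = 2.4675; exercise value = 2.0000 ≤ continuation, so V_0 = 2.4675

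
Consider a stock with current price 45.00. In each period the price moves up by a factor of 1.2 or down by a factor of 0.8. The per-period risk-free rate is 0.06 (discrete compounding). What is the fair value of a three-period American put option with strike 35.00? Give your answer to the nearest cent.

0.73

Risk-neutral probability p = (1 + 0.06 − 0.8)/(1.2 − 0.8) = 0.2600/0.4000 = 0.6500
Terminal stock prices: S_uuu = 77.76, S_uud = 51.84, S_udd = 34.56, S_ddd = 23.04
Terminal payoffs (K − S): max(-42.76, 0) = 0, max(-16.84, 0) = 0, max(0.44, 0) = 0.44, max(11.96, 0) = 11.96
Node uu (S = 64.8): continuation = 1/1.06·[0.6500·0.0000 + 0.3500·0.0000] = 0.0000; exercise value = 0.0000 ≤ continuation, so V_uu = 0.0000
Node ud (S = 43.2): continuation = 1/1.06·[0.6500·0.0000 + 0.3500·0.4400] = 0.1453; exercise value = 0.0000 ≤ continuation, so V_ud = 0.1453
Node dd (S = 28.8): continuation = 1/1.06·[0.6500·0.4400 + 0.3500·11.9600] = 4.2189; exercise value = 6.2000 > continuation, so V_dd = 6.2000 (exercise)
Node u (S = 54): continuation = 1/1.06·[0.6500·0.0000 + 0.3500·0.1453] = 0.0480; exercise value = 0.0000 ≤ continuation, so V_u = 0.0480
Node d (S = 36): continuation = 1/1.06·[0.6500·0.1453 + 0.3500·6.2000] = 2.1363; exercise value = 0.0000 ≤ continuation, so V_d = 2.1363
Node 0 (S = 45): continuation = 1/1.06·[0.6500·0.0480 + 0.3500·2.1363] = 0.7348; exercise value = 0.0000 ≤ continuation, so V_0 = 0.7348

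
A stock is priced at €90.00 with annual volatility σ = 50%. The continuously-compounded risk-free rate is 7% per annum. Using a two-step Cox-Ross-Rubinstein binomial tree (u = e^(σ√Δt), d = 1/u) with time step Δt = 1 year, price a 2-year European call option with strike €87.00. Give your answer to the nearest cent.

CRR parameters: u = e^(σ√Δt) = e^(0.5·√1) = 1.6487, d = 1/u = 0.6065
Per-period rate: rΔt = 0.07·1 = 0.07, so R = e^0.07 = 1.0725
Risk-neutral probability p = (e^0.07 − 0.6065)/(1.6487 − 0.6065) = 0.4660/1.0422 = 0.4471
Terminal stock prices: S_uu = 244.6, S_ud = 90, S_dd = 33.11
Terminal payoffs (S − K): max(157.6, 0) = 157.6, max(3, 0) = 3, max(-53.89, 0) = 0
Node u (S = 148.4): V_u = e^(−0.07)·[0.4471·157.6454 + 0.5529·3.0000] = 67.2667
Node d (S = 54.59): V_d = e^(−0.07)·[0.4471·3.0000 + 0.5529·0.0000] = 1.2507
Node 0 (S = 90): V_0 = e^(−0.07)·[0.4471·67.2667 + 0.5529·1.2507] = 28.6872

€28.69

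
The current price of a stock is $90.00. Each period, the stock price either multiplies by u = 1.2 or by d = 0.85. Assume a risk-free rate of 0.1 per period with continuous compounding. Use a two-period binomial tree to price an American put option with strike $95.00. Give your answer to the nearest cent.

Risk-neutral probability p = (e^0.1 − 0.85)/(1.2 − 0.85) = 0.2552/0.3500 = 0.7291
Terminal stock prices: S_uu = 129.6, S_ud = 91.8, S_dd = 65.02
Terminal payoffs (K − S): max(-34.6, 0) = 0, max(3.2, 0) = 3.2, max(29.98, 0) = 29.98
Node u (S = 108): continuation = e^(−0.1)·[0.7291·0.0000 + 0.2709·3.2000] = 0.7845; exercise value = 0.0000 ≤ continuation, so V_u = 0.7845
Node d (S = 76.5): continuation = e^(−0.1)·[0.7291·3.2000 + 0.2709·29.9750] = 9.4596; exercise value = 18.5000 > continuation, so V_d = 18.5000 (exercise)
Node 0 (S = 90): continuation = e^(−0.1)·[0.7291·0.7845 + 0.2709·18.5000] = 5.0529; exercise value = 5.0000 ≤ continuation, so V_0 = 5.0529

$5.05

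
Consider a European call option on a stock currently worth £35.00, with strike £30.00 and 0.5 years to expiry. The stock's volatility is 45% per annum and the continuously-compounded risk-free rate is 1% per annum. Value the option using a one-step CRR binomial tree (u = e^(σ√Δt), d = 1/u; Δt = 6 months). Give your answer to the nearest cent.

£7.73

CRR parameters: u = e^(σ√Δt) = e^(0.45·√0.5) = 1.3746, d = 1/u = 0.7275
Per-period rate: rΔt = 0.01·0.5 = 0.005, so R = e^0.005 = 1.0050
Risk-neutral probability p = (e^0.005 − 0.7275)/(1.3746 − 0.7275) = 0.2776/0.6472 = 0.4289
Terminal stock prices: S_u = 48.11, S_d = 25.46
Terminal payoffs (S − K): max(18.11, 0) = 18.11, max(-4.539, 0) = 0
Node 0 (S = 35): V_0 = e^(−0.005)·[0.4289·18.1127 + 0.5711·0.0000] = 7.7291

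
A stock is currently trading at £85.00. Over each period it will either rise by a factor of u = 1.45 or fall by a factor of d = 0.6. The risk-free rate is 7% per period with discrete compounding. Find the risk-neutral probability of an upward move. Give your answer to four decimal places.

p = 0.5529

Risk-neutral probability p = (1 + 0.07 − 0.6)/(1.45 − 0.6) = 0.4700/0.8500 = 0.5529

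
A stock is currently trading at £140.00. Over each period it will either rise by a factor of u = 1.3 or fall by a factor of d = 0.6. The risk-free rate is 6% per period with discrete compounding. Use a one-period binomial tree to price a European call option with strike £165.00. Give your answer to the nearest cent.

Risk-neutral probability p = (1 + 0.06 − 0.6)/(1.3 − 0.6) = 0.4600/0.7000 = 0.6571
Terminal stock prices: S_u = 182, S_d = 84
Terminal payoffs (S − K): max(17, 0) = 17, max(-81, 0) = 0
Node 0 (S = 140): V_0 = 1/1.06·[0.6571·17.0000 + 0.3429·0.0000] = 10.5391

£10.54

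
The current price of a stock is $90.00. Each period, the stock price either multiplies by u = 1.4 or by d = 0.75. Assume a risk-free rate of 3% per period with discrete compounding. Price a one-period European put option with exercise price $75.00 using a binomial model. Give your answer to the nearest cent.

$4.14

Risk-neutral probability p = (1 + 0.03 − 0.75)/(1.4 − 0.75) = 0.2800/0.6500 = 0.4308
Terminal stock prices: S_u = 126, S_d = 67.5
Terminal payoffs (K − S): max(-51, 0) = 0, max(7.5, 0) = 7.5
Node 0 (S = 90): V_0 = 1/1.03·[0.4308·0.0000 + 0.5692·7.5000] = 4.1449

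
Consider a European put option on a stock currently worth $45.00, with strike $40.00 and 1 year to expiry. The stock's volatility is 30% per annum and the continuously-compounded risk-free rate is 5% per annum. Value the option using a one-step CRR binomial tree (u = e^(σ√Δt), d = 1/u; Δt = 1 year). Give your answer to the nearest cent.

CRR parameters: u = e^(σ√Δt) = e^(0.3·√1) = 1.3499, d = 1/u = 0.7408
Per-period rate: rΔt = 0.05·1 = 0.05, so R = e^0.05 = 1.0513
Risk-neutral probability p = (e^0.05 − 0.7408)/(1.3499 − 0.7408) = 0.3105/0.6090 = 0.5097
Terminal stock prices: S_u = 60.74, S_d = 33.34
Terminal payoffs (K − S): max(-20.74, 0) = 0, max(6.663, 0) = 6.663
Node 0 (S = 45): V_0 = e^(−0.05)·[0.5097·0.0000 + 0.4903·6.6632] = 3.1074

$3.11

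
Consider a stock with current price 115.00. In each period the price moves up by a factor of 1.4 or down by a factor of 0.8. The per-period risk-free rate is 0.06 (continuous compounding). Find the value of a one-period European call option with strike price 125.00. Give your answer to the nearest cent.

Risk-neutral probability p = (e^0.06 − 0.8)/(1.4 − 0.8) = 0.2618/0.6000 = 0.4364
Terminal stock prices: S_u = 161, S_d = 92
Terminal payoffs (S − K): max(36, 0) = 36, max(-33, 0) = 0
Node 0 (S = 115): V_0 = e^(−0.06)·[0.4364·36.0000 + 0.5636·0.0000] = 14.7953

14.80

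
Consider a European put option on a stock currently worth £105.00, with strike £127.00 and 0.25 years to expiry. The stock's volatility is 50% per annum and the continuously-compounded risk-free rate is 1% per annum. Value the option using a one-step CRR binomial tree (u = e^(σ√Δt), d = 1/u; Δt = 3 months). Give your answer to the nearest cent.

CRR parameters: u = e^(σ√Δt) = e^(0.5·√0.25) = 1.2840, d = 1/u = 0.7788
Per-period rate: rΔt = 0.01·0.25 = 0.0025, so R = e^0.0025 = 1.0025
Risk-neutral probability p = (e^0.0025 − 0.7788)/(1.2840 − 0.7788) = 0.2237/0.5052 = 0.4428
Terminal stock prices: S_u = 134.8, S_d = 81.77
Terminal payoffs (K − S): max(-7.823, 0) = 0, max(45.23, 0) = 45.23
Node 0 (S = 105): V_0 = e^(−0.0025)·[0.4428·0.0000 + 0.5572·45.2259] = 25.1380

£25.14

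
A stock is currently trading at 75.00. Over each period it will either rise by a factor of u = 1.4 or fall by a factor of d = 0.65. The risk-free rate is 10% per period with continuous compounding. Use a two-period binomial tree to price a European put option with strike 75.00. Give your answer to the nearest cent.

8.12

Risk-neutral probability p = (e^0.1 − 0.65)/(1.4 − 0.65) = 0.4552/0.7500 = 0.6069
Terminal stock prices: S_uu = 147, S_ud = 68.25, S_dd = 31.69
Terminal payoffs (K − S): max(-72, 0) = 0, max(6.75, 0) = 6.75, max(43.31, 0) = 43.31
Node u (S = 105): V_u = e^(−0.1)·[0.6069·0.0000 + 0.3931·6.7500] = 2.4010
Node d (S = 48.75): V_d = e^(−0.1)·[0.6069·6.7500 + 0.3931·43.3125] = 19.1128
Node 0 (S = 75): V_0 = e^(−0.1)·[0.6069·2.4010 + 0.3931·19.1128] = 8.1168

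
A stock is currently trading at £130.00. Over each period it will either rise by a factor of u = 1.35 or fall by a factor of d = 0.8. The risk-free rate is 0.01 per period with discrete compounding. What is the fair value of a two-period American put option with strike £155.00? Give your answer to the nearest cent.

£34.59

Risk-neutral probability p = (1 + 0.01 − 0.8)/(1.35 − 0.8) = 0.2100/0.5500 = 0.3818
Terminal stock prices: S_uu = 236.9, S_ud = 140.4, S_dd = 83.2
Terminal payoffs (K − S): max(-81.93, 0) = 0, max(14.6, 0) = 14.6, max(71.8, 0) = 71.8
Node u (S = 175.5): continuation = 1/1.01·[0.3818·0.0000 + 0.6182·14.6000] = 8.9361; exercise value = 0.0000 ≤ continuation, so V_u = 8.9361
Node d (S = 104): continuation = 1/1.01·[0.3818·14.6000 + 0.6182·71.8000] = 49.4653; exercise value = 51.0000 > continuation, so V_d = 51.0000 (exercise)
Node 0 (S = 130): continuation = 1/1.01·[0.3818·8.9361 + 0.6182·51.0000] = 34.5933; exercise value = 25.0000 ≤ continuation, so V_0 = 34.5933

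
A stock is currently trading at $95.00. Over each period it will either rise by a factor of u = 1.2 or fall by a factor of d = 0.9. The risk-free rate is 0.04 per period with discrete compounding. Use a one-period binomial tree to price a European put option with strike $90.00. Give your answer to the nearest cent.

Risk-neutral probability p = (1 + 0.04 − 0.9)/(1.2 − 0.9) = 0.1400/0.3000 = 0.4667
Terminal stock prices: S_u = 114, S_d = 85.5
Terminal payoffs (K − S): max(-24, 0) = 0, max(4.5, 0) = 4.5
Node 0 (S = 95): V_0 = 1/1.04·[0.4667·0.0000 + 0.5333·4.5000] = 2.3077

$2.31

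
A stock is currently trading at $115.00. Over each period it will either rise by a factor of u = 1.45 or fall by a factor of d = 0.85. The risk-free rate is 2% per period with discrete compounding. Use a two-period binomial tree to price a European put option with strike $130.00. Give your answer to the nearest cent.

Risk-neutral probability p = (1 + 0.02 − 0.85)/(1.45 − 0.85) = 0.1700/0.6000 = 0.2833
Terminal stock prices: S_uu = 241.8, S_ud = 141.7, S_dd = 83.09
Terminal payoffs (K − S): max(-111.8, 0) = 0, max(-11.74, 0) = 0, max(46.91, 0) = 46.91
Node u (S = 166.8): V_u = 1/1.02·[0.2833·0.0000 + 0.7167·0.0000] = 0.0000
Node d (S = 97.75): V_d = 1/1.02·[0.2833·0.0000 + 0.7167·46.9125] = 32.9614
Node 0 (S = 115): V_0 = 1/1.02·[0.2833·0.0000 + 0.7167·32.9614] = 23.1592

$23.16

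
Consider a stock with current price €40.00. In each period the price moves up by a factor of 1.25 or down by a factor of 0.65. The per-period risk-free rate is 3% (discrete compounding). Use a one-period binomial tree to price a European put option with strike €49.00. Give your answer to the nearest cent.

Risk-neutral probability p = (1 + 0.03 − 0.65)/(1.25 − 0.65) = 0.3800/0.6000 = 0.6333
Terminal stock prices: S_u = 50, S_d = 26
Terminal payoffs (K − S): max(-1, 0) = 0, max(23, 0) = 23
Node 0 (S = 40): V_0 = 1/1.03·[0.6333·0.0000 + 0.3667·23.0000] = 8.1877

€8.19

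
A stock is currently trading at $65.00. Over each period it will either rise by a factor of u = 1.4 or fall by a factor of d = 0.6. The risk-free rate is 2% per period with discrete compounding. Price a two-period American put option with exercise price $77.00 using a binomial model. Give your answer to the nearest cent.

$23.07

Risk-neutral probability p = (1 + 0.02 − 0.6)/(1.4 − 0.6) = 0.4200/0.8000 = 0.5250
Terminal stock prices: S_uu = 127.4, S_ud = 54.6, S_dd = 23.4
Terminal payoffs (K − S): max(-50.4, 0) = 0, max(22.4, 0) = 22.4, max(53.6, 0) = 53.6
Node u (S = 91): continuation = 1/1.02·[0.5250·0.0000 + 0.4750·22.4000] = 10.4314; exercise value = 0.0000 ≤ continuation, so V_u = 10.4314
Node d (S = 39): continuation = 1/1.02·[0.5250·22.4000 + 0.4750·53.6000] = 36.4902; exercise value = 38.0000 > continuation, so V_d = 38.0000 (exercise)
Node 0 (S = 65): continuation = 1/1.02·[0.5250·10.4314 + 0.4750·38.0000] = 23.0652; exercise value = 12.0000 ≤ continuation, so V_0 = 23.0652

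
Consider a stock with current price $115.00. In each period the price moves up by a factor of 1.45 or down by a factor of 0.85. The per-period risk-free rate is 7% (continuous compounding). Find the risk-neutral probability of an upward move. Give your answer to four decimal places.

p = 0.3708

Risk-neutral probability p = (e^0.07 − 0.85)/(1.45 − 0.85) = 0.2225/0.6000 = 0.3708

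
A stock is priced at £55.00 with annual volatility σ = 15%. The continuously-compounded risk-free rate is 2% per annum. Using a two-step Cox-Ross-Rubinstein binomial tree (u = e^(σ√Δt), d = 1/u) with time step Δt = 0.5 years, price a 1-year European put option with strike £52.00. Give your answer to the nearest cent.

CRR parameters: u = e^(σ√Δt) = e^(0.15·√0.5) = 1.1119, d = 1/u = 0.8994
Per-period rate: rΔt = 0.02·0.5 = 0.01, so R = e^0.01 = 1.0101
Risk-neutral probability p = (e^0.01 − 0.8994)/(1.1119 − 0.8994) = 0.1107/0.2125 = 0.5208
Terminal stock prices: S_uu = 68, S_ud = 55, S_dd = 44.49
Terminal payoffs (K − S): max(-16, 0) = 0, max(-3, 0) = 0, max(7.513, 0) = 7.513
Node u (S = 61.15): V_u = e^(−0.01)·[0.5208·0.0000 + 0.4792·0.0000] = 0.0000
Node d (S = 49.47): V_d = e^(−0.01)·[0.5208·0.0000 + 0.4792·7.5128] = 3.5643
Node 0 (S = 55): V_0 = e^(−0.01)·[0.5208·0.0000 + 0.4792·3.5643] = 1.6911

£1.69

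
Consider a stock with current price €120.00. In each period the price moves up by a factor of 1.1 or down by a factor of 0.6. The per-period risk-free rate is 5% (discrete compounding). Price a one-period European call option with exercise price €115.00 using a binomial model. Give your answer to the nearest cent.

Risk-neutral probability p = (1 + 0.05 − 0.6)/(1.1 − 0.6) = 0.4500/0.5000 = 0.9000
Terminal stock prices: S_u = 132, S_d = 72
Terminal payoffs (S − K): max(17, 0) = 17, max(-43, 0) = 0
Node 0 (S = 120): V_0 = 1/1.05·[0.9000·17.0000 + 0.1000·0.0000] = 14.5714

€14.57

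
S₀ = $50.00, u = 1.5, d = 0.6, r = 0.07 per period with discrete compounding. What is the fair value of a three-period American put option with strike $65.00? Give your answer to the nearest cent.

$19.99

Risk-neutral probability p = (1 + 0.07 − 0.6)/(1.5 − 0.6) = 0.4700/0.9000 = 0.5222
Terminal stock prices: S_uuu = 168.8, S_uud = 67.5, S_udd = 27, S_ddd = 10.8
Terminal payoffs (K − S): max(-103.8, 0) = 0, max(-2.5, 0) = 0, max(38, 0) = 38, max(54.2, 0) = 54.2
Node uu (S = 112.5): continuation = 1/1.07·[0.5222·0.0000 + 0.4778·0.0000] = 0.0000; exercise value = 0.0000 ≤ continuation, so V_uu = 0.0000
Node ud (S = 45): continuation = 1/1.07·[0.5222·0.0000 + 0.4778·38.0000] = 16.9678; exercise value = 20.0000 > continuation, so V_ud = 20.0000 (exercise)
Node dd (S = 18): continuation = 1/1.07·[0.5222·38.0000 + 0.4778·54.2000] = 42.7477; exercise value = 47.0000 > continuation, so V_dd = 47.0000 (exercise)
Node u (S = 75): continuation = 1/1.07·[0.5222·0.0000 + 0.4778·20.0000] = 8.9304; exercise value = 0.0000 ≤ continuation, so V_u = 8.9304
Node d (S = 30): continuation = 1/1.07·[0.5222·20.0000 + 0.4778·47.0000] = 30.7477; exercise value = 35.0000 > continuation, so V_d = 35.0000 (exercise)
Node 0 (S = 50): continuation = 1/1.07·[0.5222·8.9304 + 0.4778·35.0000] = 19.9868; exercise value = 15.0000 ≤ continuation, so V_0 = 19.9868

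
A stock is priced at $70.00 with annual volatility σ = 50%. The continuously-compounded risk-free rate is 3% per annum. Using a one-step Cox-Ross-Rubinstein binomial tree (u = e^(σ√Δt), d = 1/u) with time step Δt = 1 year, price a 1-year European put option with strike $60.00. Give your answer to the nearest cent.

CRR parameters: u = e^(σ√Δt) = e^(0.5·√1) = 1.6487, d = 1/u = 0.6065
Per-period rate: rΔt = 0.03·1 = 0.03, so R = e^0.03 = 1.0305
Risk-neutral probability p = (e^0.03 − 0.6065)/(1.6487 − 0.6065) = 0.4239/1.0422 = 0.4068
Terminal stock prices: S_u = 115.4, S_d = 42.46
Terminal payoffs (K − S): max(-55.41, 0) = 0, max(17.54, 0) = 17.54
Node 0 (S = 70): V_0 = e^(−0.03)·[0.4068·0.0000 + 0.5932·17.5429] = 10.0995

$10.10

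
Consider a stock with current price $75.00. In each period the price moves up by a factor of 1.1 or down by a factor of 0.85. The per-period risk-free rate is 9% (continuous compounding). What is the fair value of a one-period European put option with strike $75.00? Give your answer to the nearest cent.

$0.24

Risk-neutral probability p = (e^0.09 − 0.85)/(1.1 − 0.85) = 0.2442/0.2500 = 0.9767
Terminal stock prices: S_u = 82.5, S_d = 63.75
Terminal payoffs (K − S): max(-7.5, 0) = 0, max(11.25, 0) = 11.25
Node 0 (S = 75): V_0 = e^(−0.09)·[0.9767·0.0000 + 0.0233·11.2500] = 0.2396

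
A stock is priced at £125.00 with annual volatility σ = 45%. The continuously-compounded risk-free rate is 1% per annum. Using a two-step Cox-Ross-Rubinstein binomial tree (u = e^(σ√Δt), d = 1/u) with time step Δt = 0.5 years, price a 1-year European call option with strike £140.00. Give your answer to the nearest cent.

CRR parameters: u = e^(σ√Δt) = e^(0.45·√0.5) = 1.3746, d = 1/u = 0.7275
Per-period rate: rΔt = 0.01·0.5 = 0.005, so R = e^0.005 = 1.0050
Risk-neutral probability p = (e^0.005 − 0.7275)/(1.3746 − 0.7275) = 0.2776/0.6472 = 0.4289
Terminal stock prices: S_uu = 236.2, S_ud = 125, S_dd = 66.15
Terminal payoffs (S − K): max(96.21, 0) = 96.21, max(-15, 0) = 0, max(-73.85, 0) = 0
Node u (S = 171.8): V_u = e^(−0.005)·[0.4289·96.2073 + 0.5711·0.0000] = 41.0537
Node d (S = 90.93): V_d = e^(−0.005)·[0.4289·0.0000 + 0.5711·0.0000] = 0.0000
Node 0 (S = 125): V_0 = e^(−0.005)·[0.4289·41.0537 + 0.5711·0.0000] = 17.5185

£17.52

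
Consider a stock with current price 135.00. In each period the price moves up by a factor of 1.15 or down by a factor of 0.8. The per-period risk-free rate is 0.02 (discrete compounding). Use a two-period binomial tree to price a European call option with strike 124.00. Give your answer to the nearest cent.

20.80

Risk-neutral probability p = (1 + 0.02 − 0.8)/(1.15 − 0.8) = 0.2200/0.3500 = 0.6286
Terminal stock prices: S_uu = 178.5, S_ud = 124.2, S_dd = 86.4
Terminal payoffs (S − K): max(54.54, 0) = 54.54, max(0.2, 0) = 0.2, max(-37.6, 0) = 0
Node u (S = 155.2): V_u = 1/1.02·[0.6286·54.5375 + 0.3714·0.2000] = 33.6814
Node d (S = 108): V_d = 1/1.02·[0.6286·0.2000 + 0.3714·0.0000] = 0.1232
Node 0 (S = 135): V_0 = 1/1.02·[0.6286·33.6814 + 0.3714·0.1232] = 20.8009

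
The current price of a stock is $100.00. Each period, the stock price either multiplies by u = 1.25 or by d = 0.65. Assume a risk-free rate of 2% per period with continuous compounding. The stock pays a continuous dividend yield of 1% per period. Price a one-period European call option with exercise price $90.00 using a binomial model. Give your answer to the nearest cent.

Per-period risk-free factor R = e^0.02 = 1.0202; dividend-adjusted growth = e^(0.02−0.01) = 1.0101.
Risk-neutral probability p = (1.0101 − 0.65)/(1.25 − 0.65) = 0.3601/0.6000 = 0.6001
Terminal stock prices: S_u = 125, S_d = 65
Terminal payoffs (S − K): max(35, 0) = 35, max(-25, 0) = 0
Node 0 (S = 100): V_0 = e^(−0.02)·[0.6001·35.0000 + 0.3999·0.0000] = 20.5870

$20.59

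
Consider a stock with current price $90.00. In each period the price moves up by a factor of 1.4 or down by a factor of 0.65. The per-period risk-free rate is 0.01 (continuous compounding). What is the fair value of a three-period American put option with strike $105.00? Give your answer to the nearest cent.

$30.79

Risk-neutral probability p = (e^0.01 − 0.65)/(1.4 − 0.65) = 0.3601/0.7500 = 0.4801
Terminal stock prices: S_uuu = 247, S_uud = 114.7, S_udd = 53.23, S_ddd = 24.72
Terminal payoffs (K − S): max(-142, 0) = 0, max(-9.66, 0) = 0, max(51.77, 0) = 51.77, max(80.28, 0) = 80.28
Node uu (S = 176.4): continuation = e^(−0.01)·[0.4801·0.0000 + 0.5199·0.0000] = 0.0000; exercise value = 0.0000 ≤ continuation, so V_uu = 0.0000
Node ud (S = 81.9): continuation = e^(−0.01)·[0.4801·0.0000 + 0.5199·51.7650] = 26.6465; exercise value = 23.1000 ≤ continuation, so V_ud = 26.6465
Node dd (S = 38.03): continuation = e^(−0.01)·[0.4801·51.7650 + 0.5199·80.2837] = 65.9302; exercise value = 66.9750 > continuation, so V_dd = 66.9750 (exercise)
Node u (S = 126): continuation = e^(−0.01)·[0.4801·0.0000 + 0.5199·26.6465] = 13.7166; exercise value = 0.0000 ≤ continuation, so V_u = 13.7166
Node d (S = 58.5): continuation = e^(−0.01)·[0.4801·26.6465 + 0.5199·66.9750] = 47.1409; exercise value = 46.5000 ≤ continuation, so V_d = 47.1409
Node 0 (S = 90): continuation = e^(−0.01)·[0.4801·13.7166 + 0.5199·47.1409] = 30.7856; exercise value = 15.0000 ≤ continuation, so V_0 = 30.7856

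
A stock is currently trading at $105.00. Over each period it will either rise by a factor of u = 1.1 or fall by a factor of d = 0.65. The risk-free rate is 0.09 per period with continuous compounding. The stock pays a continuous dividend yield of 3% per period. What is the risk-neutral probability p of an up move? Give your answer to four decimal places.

Per-period risk-free factor R = e^0.09 = 1.0942; dividend-adjusted growth = e^(0.09−0.03) = 1.0618.
Risk-neutral probability p = (1.0618 − 0.65)/(1.1 − 0.65) = 0.4118/0.4500 = 0.9152

p = 0.9152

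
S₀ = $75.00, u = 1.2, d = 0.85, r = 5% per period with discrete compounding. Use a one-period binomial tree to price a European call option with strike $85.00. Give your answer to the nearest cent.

$2.72

Risk-neutral probability p = (1 + 0.05 − 0.85)/(1.2 − 0.85) = 0.2000/0.3500 = 0.5714
Terminal stock prices: S_u = 90, S_d = 63.75
Terminal payoffs (S − K): max(5, 0) = 5, max(-21.25, 0) = 0
Node 0 (S = 75): V_0 = 1/1.05·[0.5714·5.0000 + 0.4286·0.0000] = 2.7211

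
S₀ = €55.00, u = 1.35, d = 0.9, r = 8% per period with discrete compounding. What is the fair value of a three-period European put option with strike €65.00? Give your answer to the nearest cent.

€5.94

Risk-neutral probability p = (1 + 0.08 − 0.9)/(1.35 − 0.9) = 0.1800/0.4500 = 0.4000
Terminal stock prices: S_uuu = 135.3, S_uud = 90.21, S_udd = 60.14, S_ddd = 40.1
Terminal payoffs (K − S): max(-70.32, 0) = 0, max(-25.21, 0) = 0, max(4.857, 0) = 4.857, max(24.9, 0) = 24.9
Node uu (S = 100.2): V_uu = 1/1.08·[0.4000·0.0000 + 0.6000·0.0000] = 0.0000
Node ud (S = 66.83): V_ud = 1/1.08·[0.4000·0.0000 + 0.6000·4.8575] = 2.6986
Node dd (S = 44.55): V_dd = 1/1.08·[0.4000·4.8575 + 0.6000·24.9050] = 15.6352
Node u (S = 74.25): V_u = 1/1.08·[0.4000·0.0000 + 0.6000·2.6986] = 1.4992
Node d (S = 49.5): V_d = 1/1.08·[0.4000·2.6986 + 0.6000·15.6352] = 9.6857
Node 0 (S = 55): V_0 = 1/1.08·[0.4000·1.4992 + 0.6000·9.6857] = 5.9362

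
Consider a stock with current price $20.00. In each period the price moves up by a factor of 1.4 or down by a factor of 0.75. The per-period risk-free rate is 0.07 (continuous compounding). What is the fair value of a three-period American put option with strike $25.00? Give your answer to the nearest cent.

Risk-neutral probability p = (e^0.07 − 0.75)/(1.4 − 0.75) = 0.3225/0.6500 = 0.4962
Terminal stock prices: S_uuu = 54.88, S_uud = 29.4, S_udd = 15.75, S_ddd = 8.438
Terminal payoffs (K − S): max(-29.88, 0) = 0, max(-4.4, 0) = 0, max(9.25, 0) = 9.25, max(16.56, 0) = 16.56
Node uu (S = 39.2): continuation = e^(−0.07)·[0.4962·0.0000 + 0.5038·0.0000] = 0.0000; exercise value = 0.0000 ≤ continuation, so V_uu = 0.0000
Node ud (S = 21): continuation = e^(−0.07)·[0.4962·0.0000 + 0.5038·9.2500] = 4.3454; exercise value = 4.0000 ≤ continuation, so V_ud = 4.3454
Node dd (S = 11.25): continuation = e^(−0.07)·[0.4962·9.2500 + 0.5038·16.5625] = 12.0598; exercise value = 13.7500 > continuation, so V_dd = 13.7500 (exercise)
Node u (S = 28): continuation = e^(−0.07)·[0.4962·0.0000 + 0.5038·4.3454] = 2.0413; exercise value = 0.0000 ≤ continuation, so V_u = 2.0413
Node d (S = 15): continuation = e^(−0.07)·[0.4962·4.3454 + 0.5038·13.7500] = 8.4696; exercise value = 10.0000 > continuation, so V_d = 10.0000 (exercise)
Node 0 (S = 20): continuation = e^(−0.07)·[0.4962·2.0413 + 0.5038·10.0000] = 5.6421; exercise value = 5.0000 ≤ continuation, so V_0 = 5.6421

$5.64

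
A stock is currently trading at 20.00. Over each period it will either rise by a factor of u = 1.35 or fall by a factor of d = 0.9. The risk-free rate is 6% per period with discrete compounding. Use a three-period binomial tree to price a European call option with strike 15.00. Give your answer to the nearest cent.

Risk-neutral probability p = (1 + 0.06 − 0.9)/(1.35 − 0.9) = 0.1600/0.4500 = 0.3556
Terminal stock prices: S_uuu = 49.21, S_uud = 32.81, S_udd = 21.87, S_ddd = 14.58
Terminal payoffs (S − K): max(34.21, 0) = 34.21, max(17.81, 0) = 17.81, max(6.87, 0) = 6.87, max(-0.42, 0) = 0
Node uu (S = 36.45): V_uu = 1/1.06·[0.3556·34.2075 + 0.6444·17.8050] = 22.2991
Node ud (S = 24.3): V_ud = 1/1.06·[0.3556·17.8050 + 0.6444·6.8700] = 10.1491
Node dd (S = 16.2): V_dd = 1/1.06·[0.3556·6.8700 + 0.6444·0.0000] = 2.3044
Node u (S = 27): V_u = 1/1.06·[0.3556·22.2991 + 0.6444·10.1491] = 13.6501
Node d (S = 18): V_d = 1/1.06·[0.3556·10.1491 + 0.6444·2.3044] = 4.8053
Node 0 (S = 20): V_0 = 1/1.06·[0.3556·13.6501 + 0.6444·4.8053] = 7.5001

7.50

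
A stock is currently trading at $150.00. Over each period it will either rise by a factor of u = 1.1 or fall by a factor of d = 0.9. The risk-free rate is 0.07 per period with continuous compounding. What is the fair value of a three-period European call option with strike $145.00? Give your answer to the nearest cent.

$32.99

Risk-neutral probability p = (e^0.07 − 0.9)/(1.1 − 0.9) = 0.1725/0.2000 = 0.8625
Terminal stock prices: S_uuu = 199.7, S_uud = 163.4, S_udd = 133.7, S_ddd = 109.4
Terminal payoffs (S − K): max(54.65, 0) = 54.65, max(18.35, 0) = 18.35, max(-11.35, 0) = 0, max(-35.65, 0) = 0
Node uu (S = 181.5): V_uu = e^(−0.07)·[0.8625·54.6500 + 0.1375·18.3500] = 46.3029
Node ud (S = 148.5): V_ud = e^(−0.07)·[0.8625·18.3500 + 0.1375·0.0000] = 14.7576
Node dd (S = 121.5): V_dd = e^(−0.07)·[0.8625·0.0000 + 0.1375·0.0000] = 0.0000
Node u (S = 165): V_u = e^(−0.07)·[0.8625·46.3029 + 0.1375·14.7576] = 39.1295
Node d (S = 135): V_d = e^(−0.07)·[0.8625·14.7576 + 0.1375·0.0000] = 11.8685
Node 0 (S = 150): V_0 = e^(−0.07)·[0.8625·39.1295 + 0.1375·11.8685] = 32.9902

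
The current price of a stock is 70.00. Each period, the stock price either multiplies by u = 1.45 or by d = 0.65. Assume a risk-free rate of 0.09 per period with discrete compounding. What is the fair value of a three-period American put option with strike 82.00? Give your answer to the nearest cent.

18.43

Risk-neutral probability p = (1 + 0.09 − 0.65)/(1.45 − 0.65) = 0.4400/0.8000 = 0.5500
Terminal stock prices: S_uuu = 213.4, S_uud = 95.66, S_udd = 42.88, S_ddd = 19.22
Terminal payoffs (K − S): max(-131.4, 0) = 0, max(-13.66, 0) = 0, max(39.12, 0) = 39.12, max(62.78, 0) = 62.78
Node uu (S = 147.2): continuation = 1/1.09·[0.5500·0.0000 + 0.4500·0.0000] = 0.0000; exercise value = 0.0000 ≤ continuation, so V_uu = 0.0000
Node ud (S = 65.98): continuation = 1/1.09·[0.5500·0.0000 + 0.4500·39.1162] = 16.1489; exercise value = 16.0250 ≤ continuation, so V_ud = 16.1489
Node dd (S = 29.58): continuation = 1/1.09·[0.5500·39.1162 + 0.4500·62.7763] = 45.6544; exercise value = 52.4250 > continuation, so V_dd = 52.4250 (exercise)
Node u (S = 101.5): continuation = 1/1.09·[0.5500·0.0000 + 0.4500·16.1489] = 6.6670; exercise value = 0.0000 ≤ continuation, so V_u = 6.6670
Node d (S = 45.5): continuation = 1/1.09·[0.5500·16.1489 + 0.4500·52.4250] = 29.7919; exercise value = 36.5000 > continuation, so V_d = 36.5000 (exercise)
Node 0 (S = 70): continuation = 1/1.09·[0.5500·6.6670 + 0.4500·36.5000] = 18.4329; exercise value = 12.0000 ≤ continuation, so V_0 = 18.4329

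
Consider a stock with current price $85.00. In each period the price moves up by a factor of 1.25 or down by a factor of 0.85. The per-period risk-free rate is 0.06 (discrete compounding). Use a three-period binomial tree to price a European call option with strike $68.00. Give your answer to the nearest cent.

$29.33

Risk-neutral probability p = (1 + 0.06 − 0.85)/(1.25 − 0.85) = 0.2100/0.4000 = 0.5250
Terminal stock prices: S_uuu = 166, S_uud = 112.9, S_udd = 76.77, S_ddd = 52.2
Terminal payoffs (S − K): max(98.02, 0) = 98.02, max(44.89, 0) = 44.89, max(8.766, 0) = 8.766, max(-15.8, 0) = 0
Node uu (S = 132.8): V_uu = 1/1.06·[0.5250·98.0156 + 0.4750·44.8906] = 68.6616
Node ud (S = 90.31): V_ud = 1/1.06·[0.5250·44.8906 + 0.4750·8.7656] = 26.1616
Node dd (S = 61.41): V_dd = 1/1.06·[0.5250·8.7656 + 0.4750·0.0000] = 4.3415
Node u (S = 106.2): V_u = 1/1.06·[0.5250·68.6616 + 0.4750·26.1616] = 45.7302
Node d (S = 72.25): V_d = 1/1.06·[0.5250·26.1616 + 0.4750·4.3415] = 14.9028
Node 0 (S = 85): V_0 = 1/1.06·[0.5250·45.7302 + 0.4750·14.9028] = 29.3276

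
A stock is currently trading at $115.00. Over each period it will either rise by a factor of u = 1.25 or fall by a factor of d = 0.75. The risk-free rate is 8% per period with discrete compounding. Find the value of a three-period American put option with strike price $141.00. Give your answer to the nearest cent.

$26.00

Risk-neutral probability p = (1 + 0.08 − 0.75)/(1.25 − 0.75) = 0.3300/0.5000 = 0.6600
Terminal stock prices: S_uuu = 224.6, S_uud = 134.8, S_udd = 80.86, S_ddd = 48.52
Terminal payoffs (K − S): max(-83.61, 0) = 0, max(6.234, 0) = 6.234, max(60.14, 0) = 60.14, max(92.48, 0) = 92.48
Node uu (S = 179.7): continuation = 1/1.08·[0.6600·0.0000 + 0.3400·6.2344] = 1.9627; exercise value = 0.0000 ≤ continuation, so V_uu = 1.9627
Node ud (S = 107.8): continuation = 1/1.08·[0.6600·6.2344 + 0.3400·60.1406] = 22.7431; exercise value = 33.1875 > continuation, so V_ud = 33.1875 (exercise)
Node dd (S = 64.69): continuation = 1/1.08·[0.6600·60.1406 + 0.3400·92.4844] = 65.8681; exercise value = 76.3125 > continuation, so V_dd = 76.3125 (exercise)
Node u (S = 143.8): continuation = 1/1.08·[0.6600·1.9627 + 0.3400·33.1875] = 11.6473; exercise value = 0.0000 ≤ continuation, so V_u = 11.6473
Node d (S = 86.25): continuation = 1/1.08·[0.6600·33.1875 + 0.3400·76.3125] = 44.3056; exercise value = 54.7500 > continuation, so V_d = 54.7500 (exercise)
Node 0 (S = 115): continuation = 1/1.08·[0.6600·11.6473 + 0.3400·54.7500] = 24.3539; exercise value = 26.0000 > continuation, so V_0 = 26.0000 (exercise)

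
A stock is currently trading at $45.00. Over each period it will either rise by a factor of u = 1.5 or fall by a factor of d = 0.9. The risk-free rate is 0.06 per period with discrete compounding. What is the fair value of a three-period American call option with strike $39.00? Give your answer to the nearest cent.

Risk-neutral probability p = (1 + 0.06 − 0.9)/(1.5 − 0.9) = 0.1600/0.6000 = 0.2667
Terminal stock prices: S_uuu = 151.9, S_uud = 91.12, S_udd = 54.68, S_ddd = 32.81
Terminal payoffs (S − K): max(112.9, 0) = 112.9, max(52.12, 0) = 52.12, max(15.68, 0) = 15.68, max(-6.195, 0) = 0
Node uu (S = 101.2): continuation = 1/1.06·[0.2667·112.8750 + 0.7333·52.1250] = 64.4575; exercise value = 62.2500 ≤ continuation, so V_uu = 64.4575
Node ud (S = 60.75): continuation = 1/1.06·[0.2667·52.1250 + 0.7333·15.6750] = 23.9575; exercise value = 21.7500 ≤ continuation, so V_ud = 23.9575
Node dd (S = 36.45): continuation = 1/1.06·[0.2667·15.6750 + 0.7333·0.0000] = 3.9434; exercise value = 0.0000 ≤ continuation, so V_dd = 3.9434
Node u (S = 67.5): continuation = 1/1.06·[0.2667·64.4575 + 0.7333·23.9575] = 32.7901; exercise value = 28.5000 ≤ continuation, so V_u = 32.7901
Node d (S = 40.5): continuation = 1/1.06·[0.2667·23.9575 + 0.7333·3.9434] = 8.7552; exercise value = 1.5000 ≤ continuation, so V_d = 8.7552
Node 0 (S = 45): continuation = 1/1.06·[0.2667·32.7901 + 0.7333·8.7552] = 14.3061; exercise value = 6.0000 ≤ continuation, so V_0 = 14.3061

$14.31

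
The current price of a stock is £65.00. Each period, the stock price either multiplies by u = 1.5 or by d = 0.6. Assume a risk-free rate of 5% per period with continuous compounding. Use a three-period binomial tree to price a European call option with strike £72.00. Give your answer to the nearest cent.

£21.09

Risk-neutral probability p = (e^0.05 − 0.6)/(1.5 − 0.6) = 0.4513/0.9000 = 0.5014
Terminal stock prices: S_uuu = 219.4, S_uud = 87.75, S_udd = 35.1, S_ddd = 14.04
Terminal payoffs (S − K): max(147.4, 0) = 147.4, max(15.75, 0) = 15.75, max(-36.9, 0) = 0, max(-57.96, 0) = 0
Node uu (S = 146.2): V_uu = e^(−0.05)·[0.5014·147.3750 + 0.4986·15.7500] = 77.7615
Node ud (S = 58.5): V_ud = e^(−0.05)·[0.5014·15.7500 + 0.4986·0.0000] = 7.5121
Node dd (S = 23.4): V_dd = e^(−0.05)·[0.5014·0.0000 + 0.4986·0.0000] = 0.0000
Node u (S = 97.5): V_u = e^(−0.05)·[0.5014·77.7615 + 0.4986·7.5121] = 40.6517
Node d (S = 39): V_d = e^(−0.05)·[0.5014·7.5121 + 0.4986·0.0000] = 3.5830
Node 0 (S = 65): V_0 = e^(−0.05)·[0.5014·40.6517 + 0.4986·3.5830] = 21.0885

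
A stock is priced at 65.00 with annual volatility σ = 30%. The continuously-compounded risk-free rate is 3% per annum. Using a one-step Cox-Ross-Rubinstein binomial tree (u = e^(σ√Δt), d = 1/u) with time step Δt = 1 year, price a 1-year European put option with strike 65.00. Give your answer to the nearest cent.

8.57

CRR parameters: u = e^(σ√Δt) = e^(0.3·√1) = 1.3499, d = 1/u = 0.7408
Per-period rate: rΔt = 0.03·1 = 0.03, so R = e^0.03 = 1.0305
Risk-neutral probability p = (e^0.03 − 0.7408)/(1.3499 − 0.7408) = 0.2896/0.6090 = 0.4756
Terminal stock prices: S_u = 87.74, S_d = 48.15
Terminal payoffs (K − S): max(-22.74, 0) = 0, max(16.85, 0) = 16.85
Node 0 (S = 65): V_0 = e^(−0.03)·[0.4756·0.0000 + 0.5244·16.8468] = 8.5740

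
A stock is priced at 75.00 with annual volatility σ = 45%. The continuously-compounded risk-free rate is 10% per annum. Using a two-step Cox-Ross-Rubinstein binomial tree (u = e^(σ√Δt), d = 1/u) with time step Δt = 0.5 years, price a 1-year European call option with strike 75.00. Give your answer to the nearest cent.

CRR parameters: u = e^(σ√Δt) = e^(0.45·√0.5) = 1.3746, d = 1/u = 0.7275
Per-period rate: rΔt = 0.1·0.5 = 0.05, so R = e^0.05 = 1.0513
Risk-neutral probability p = (e^0.05 − 0.7275)/(1.3746 − 0.7275) = 0.3238/0.6472 = 0.5003
Terminal stock prices: S_uu = 141.7, S_ud = 75, S_dd = 39.69
Terminal payoffs (S − K): max(66.72, 0) = 66.72, max(0, 0) = 0, max(-35.31, 0) = 0
Node u (S = 103.1): V_u = e^(−0.05)·[0.5003·66.7244 + 0.4997·0.0000] = 31.7564
Node d (S = 54.56): V_d = e^(−0.05)·[0.5003·0.0000 + 0.4997·0.0000] = 0.0000
Node 0 (S = 75): V_0 = e^(−0.05)·[0.5003·31.7564 + 0.4997·0.0000] = 15.1140

15.11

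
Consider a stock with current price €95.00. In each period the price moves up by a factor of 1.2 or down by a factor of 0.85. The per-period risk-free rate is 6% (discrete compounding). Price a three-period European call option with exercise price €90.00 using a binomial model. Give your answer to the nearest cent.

€22.98

Risk-neutral probability p = (1 + 0.06 − 0.85)/(1.2 − 0.85) = 0.2100/0.3500 = 0.6000
Terminal stock prices: S_uuu = 164.2, S_uud = 116.3, S_udd = 82.36, S_ddd = 58.34
Terminal payoffs (S − K): max(74.16, 0) = 74.16, max(26.28, 0) = 26.28, max(-7.635, 0) = 0, max(-31.66, 0) = 0
Node uu (S = 136.8): V_uu = 1/1.06·[0.6000·74.1600 + 0.4000·26.2800] = 51.8943
Node ud (S = 96.9): V_ud = 1/1.06·[0.6000·26.2800 + 0.4000·0.0000] = 14.8755
Node dd (S = 68.64): V_dd = 1/1.06·[0.6000·0.0000 + 0.4000·0.0000] = 0.0000
Node u (S = 114): V_u = 1/1.06·[0.6000·51.8943 + 0.4000·14.8755] = 34.9875
Node d (S = 80.75): V_d = 1/1.06·[0.6000·14.8755 + 0.4000·0.0000] = 8.4201
Node 0 (S = 95): V_0 = 1/1.06·[0.6000·34.9875 + 0.4000·8.4201] = 22.9817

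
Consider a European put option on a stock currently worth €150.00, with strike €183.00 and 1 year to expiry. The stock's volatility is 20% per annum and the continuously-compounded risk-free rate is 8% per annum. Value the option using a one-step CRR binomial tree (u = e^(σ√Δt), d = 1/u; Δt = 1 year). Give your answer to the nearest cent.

€19.06

CRR parameters: u = e^(σ√Δt) = e^(0.2·√1) = 1.2214, d = 1/u = 0.8187
Per-period rate: rΔt = 0.08·1 = 0.08, so R = e^0.08 = 1.0833
Risk-neutral probability p = (e^0.08 − 0.8187)/(1.2214 − 0.8187) = 0.2646/0.4027 = 0.6570
Terminal stock prices: S_u = 183.2, S_d = 122.8
Terminal payoffs (K − S): max(-0.2104, 0) = 0, max(60.19, 0) = 60.19
Node 0 (S = 150): V_0 = e^(−0.08)·[0.6570·0.0000 + 0.3430·60.1904] = 19.0579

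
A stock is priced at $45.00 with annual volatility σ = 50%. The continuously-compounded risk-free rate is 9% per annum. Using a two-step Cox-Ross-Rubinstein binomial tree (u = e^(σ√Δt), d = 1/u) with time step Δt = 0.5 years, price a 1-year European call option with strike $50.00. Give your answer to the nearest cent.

CRR parameters: u = e^(σ√Δt) = e^(0.5·√0.5) = 1.4241, d = 1/u = 0.7022
Per-period rate: rΔt = 0.09·0.5 = 0.045, so R = e^0.045 = 1.0460
Risk-neutral probability p = (e^0.045 − 0.7022)/(1.4241 − 0.7022) = 0.3438/0.7219 = 0.4763
Terminal stock prices: S_uu = 91.27, S_ud = 45, S_dd = 22.19
Terminal payoffs (S − K): max(41.27, 0) = 41.27, max(-5, 0) = 0, max(-27.81, 0) = 0
Node u (S = 64.09): V_u = e^(−0.045)·[0.4763·41.2652 + 0.5237·0.0000] = 18.7889
Node d (S = 31.6): V_d = e^(−0.045)·[0.4763·0.0000 + 0.5237·0.0000] = 0.0000
Node 0 (S = 45): V_0 = e^(−0.045)·[0.4763·18.7889 + 0.5237·0.0000] = 8.5550

$8.55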